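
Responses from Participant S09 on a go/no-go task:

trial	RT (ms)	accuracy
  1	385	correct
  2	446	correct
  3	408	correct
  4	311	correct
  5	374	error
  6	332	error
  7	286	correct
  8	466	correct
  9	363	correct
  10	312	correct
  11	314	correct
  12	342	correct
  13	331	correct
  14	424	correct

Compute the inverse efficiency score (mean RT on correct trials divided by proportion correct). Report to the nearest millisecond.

427 ms

Correct trials (n=12): 385, 446, 408, 311, 286, 466, 363, 312, 314, 342, 331, 424
Mean correct RT = 4388/12 = 365.6667 ms
Proportion correct = 12/14
IES = 365.6667 / (12/14) = 426.611 ms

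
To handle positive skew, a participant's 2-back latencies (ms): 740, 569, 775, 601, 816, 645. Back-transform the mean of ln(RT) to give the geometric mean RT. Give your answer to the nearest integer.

ln(RT): 6.6067, 6.3439, 6.6529, 6.3986, 6.7044, 6.4693
Mean ln(RT) = 39.1757/6 = 6.52928
Geometric mean = exp(6.52928) = 684.90 ms

685 ms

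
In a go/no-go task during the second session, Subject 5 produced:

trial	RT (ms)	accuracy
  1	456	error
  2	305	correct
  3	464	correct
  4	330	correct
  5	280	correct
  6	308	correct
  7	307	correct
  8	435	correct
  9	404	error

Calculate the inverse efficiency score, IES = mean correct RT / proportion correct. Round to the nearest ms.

446 ms

Correct trials (n=7): 305, 464, 330, 280, 308, 307, 435
Mean correct RT = 2429/7 = 347.0000 ms
Proportion correct = 7/9
IES = 347.0000 / (7/9) = 446.143 ms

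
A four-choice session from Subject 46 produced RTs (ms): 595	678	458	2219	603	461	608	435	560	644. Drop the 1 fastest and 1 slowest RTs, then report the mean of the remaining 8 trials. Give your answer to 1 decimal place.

575.9 ms

Sorted: 435, 458, 461, 560, 595, 603, 608, 644, 678, 2219
Drop lowest 1 (435) and highest 1 (2219)
Remaining (n=8): Σ = 4607, mean = 4607/8 = 575.875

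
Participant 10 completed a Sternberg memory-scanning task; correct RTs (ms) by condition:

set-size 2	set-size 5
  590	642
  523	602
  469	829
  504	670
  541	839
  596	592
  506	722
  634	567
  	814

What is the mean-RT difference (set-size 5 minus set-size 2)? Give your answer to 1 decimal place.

M(set-size 2) = 4363/8 = 545.375
M(set-size 5) = 6277/9 = 697.444
Difference = 697.444 − 545.375 = 152.069 ms

152.1 ms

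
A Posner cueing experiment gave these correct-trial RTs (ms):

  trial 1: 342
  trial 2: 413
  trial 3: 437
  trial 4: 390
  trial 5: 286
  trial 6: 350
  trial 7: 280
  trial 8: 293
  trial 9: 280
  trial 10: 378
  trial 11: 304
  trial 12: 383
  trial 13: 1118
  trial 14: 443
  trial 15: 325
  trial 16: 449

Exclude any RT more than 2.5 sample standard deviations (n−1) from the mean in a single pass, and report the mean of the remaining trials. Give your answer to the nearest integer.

357 ms

n = 16, ΣRT = 6471, M = 404.438
Σ(x−M)² = 595819.94; s = √(595819.94/15) = 199.302
Cutoffs: 404.438 ± 2.5·199.302 → [-93.8, 902.7]
Outside: 1118 → excluded.
Retained (n=15): Σ = 5353, mean = 5353/15 = 356.867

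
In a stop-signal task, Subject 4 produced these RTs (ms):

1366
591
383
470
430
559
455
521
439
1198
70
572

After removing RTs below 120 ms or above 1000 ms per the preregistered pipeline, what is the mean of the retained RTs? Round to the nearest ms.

Excluded: 70, 1198, 1366
Retained (n=9): Σ = 4420
Mean = 4420/9 = 491.1111

491 ms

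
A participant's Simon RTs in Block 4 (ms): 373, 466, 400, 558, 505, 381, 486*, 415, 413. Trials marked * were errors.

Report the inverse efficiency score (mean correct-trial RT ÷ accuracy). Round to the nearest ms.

Correct trials (n=8): 373, 466, 400, 558, 505, 381, 415, 413
Mean correct RT = 3511/8 = 438.8750 ms
Proportion correct = 8/9
IES = 438.8750 / (8/9) = 493.734 ms

494 ms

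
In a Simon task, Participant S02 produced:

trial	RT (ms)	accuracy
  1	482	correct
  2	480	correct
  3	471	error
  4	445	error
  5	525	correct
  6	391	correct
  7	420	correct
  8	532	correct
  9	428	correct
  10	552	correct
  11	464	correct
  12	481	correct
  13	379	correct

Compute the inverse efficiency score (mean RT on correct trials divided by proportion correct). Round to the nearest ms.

552 ms

Correct trials (n=11): 482, 480, 525, 391, 420, 532, 428, 552, 464, 481, 379
Mean correct RT = 5134/11 = 466.7273 ms
Proportion correct = 11/13
IES = 466.7273 / (11/13) = 551.587 ms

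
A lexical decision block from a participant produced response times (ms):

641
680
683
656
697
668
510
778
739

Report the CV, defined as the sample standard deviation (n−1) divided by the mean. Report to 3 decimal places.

0.110

n = 9, Σ = 6052, M = 672.4444
Σ(x−M)² = 44010.222; s = √(44010.222/8) = 74.1706
CV = 74.1706 / 672.4444 = 0.11030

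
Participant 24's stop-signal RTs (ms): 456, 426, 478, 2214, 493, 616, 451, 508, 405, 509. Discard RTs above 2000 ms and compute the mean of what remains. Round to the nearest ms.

482 ms

Excluded: 2214
Retained (n=9): Σ = 4342
Mean = 4342/9 = 482.4444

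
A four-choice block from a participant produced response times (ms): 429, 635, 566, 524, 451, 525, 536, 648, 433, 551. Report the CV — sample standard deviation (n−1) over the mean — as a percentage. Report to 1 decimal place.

n = 10, Σ = 5298, M = 529.8000
Σ(x−M)² = 52633.600; s = √(52633.600/9) = 76.4734
CV = 76.4734 / 529.8000 = 0.14434 = 14.434%

14.4%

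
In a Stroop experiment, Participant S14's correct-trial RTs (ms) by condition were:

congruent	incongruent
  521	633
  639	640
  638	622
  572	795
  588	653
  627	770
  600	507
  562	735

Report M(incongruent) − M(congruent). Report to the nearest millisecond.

76 ms

M(congruent) = 4747/8 = 593.375
M(incongruent) = 5355/8 = 669.375
Difference = 669.375 − 593.375 = 76.000 ms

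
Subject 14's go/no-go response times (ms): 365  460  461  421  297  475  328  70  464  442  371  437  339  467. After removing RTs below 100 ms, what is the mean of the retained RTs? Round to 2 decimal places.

409.77 ms

Excluded: 70
Retained (n=13): Σ = 5327
Mean = 5327/13 = 409.7692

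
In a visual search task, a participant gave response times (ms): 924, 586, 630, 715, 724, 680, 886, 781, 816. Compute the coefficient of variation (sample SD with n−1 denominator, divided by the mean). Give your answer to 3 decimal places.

0.151

n = 9, Σ = 6742, M = 749.1111
Σ(x−M)² = 102178.889; s = √(102178.889/8) = 113.0149
CV = 113.0149 / 749.1111 = 0.15087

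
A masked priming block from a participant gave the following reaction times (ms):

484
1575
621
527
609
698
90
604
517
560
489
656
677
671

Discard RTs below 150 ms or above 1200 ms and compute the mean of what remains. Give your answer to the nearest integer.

Excluded: 90, 1575
Retained (n=12): Σ = 7113
Mean = 7113/12 = 592.7500

593 ms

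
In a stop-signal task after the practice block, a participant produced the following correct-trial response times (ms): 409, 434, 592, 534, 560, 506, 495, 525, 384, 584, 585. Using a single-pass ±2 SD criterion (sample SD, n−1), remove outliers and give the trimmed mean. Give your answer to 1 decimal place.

n = 11, ΣRT = 5608, M = 509.818
Σ(x−M)² = 53219.64; s = √(53219.64/10) = 72.952
Cutoffs: 509.818 ± 2·72.952 → [363.9, 655.7]
No RTs fall outside the cutoffs; all 11 retained. Mean = 5608/11 = 509.818

509.8 ms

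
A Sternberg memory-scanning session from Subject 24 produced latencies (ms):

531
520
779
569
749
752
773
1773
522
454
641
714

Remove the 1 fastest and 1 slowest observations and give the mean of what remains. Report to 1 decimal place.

655.0 ms

Sorted: 454, 520, 522, 531, 569, 641, 714, 749, 752, 773, 779, 1773
Drop lowest 1 (454) and highest 1 (1773)
Remaining (n=10): Σ = 6550, mean = 6550/10 = 655.000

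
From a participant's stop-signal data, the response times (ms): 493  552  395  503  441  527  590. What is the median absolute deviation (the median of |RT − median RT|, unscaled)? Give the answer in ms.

Sorted: 395, 441, 493, 503, 527, 552, 590 → median = 503
|x − 503|: 10, 49, 108, 0, 62, 24, 87
Sorted deviations: 0, 10, 24, 49, 62, 87, 108 → MAD = 49

49 ms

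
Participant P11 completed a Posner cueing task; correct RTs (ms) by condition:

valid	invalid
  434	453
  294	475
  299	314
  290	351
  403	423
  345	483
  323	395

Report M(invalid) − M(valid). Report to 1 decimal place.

M(valid) = 2388/7 = 341.143
M(invalid) = 2894/7 = 413.429
Difference = 413.429 − 341.143 = 72.286 ms

72.3 ms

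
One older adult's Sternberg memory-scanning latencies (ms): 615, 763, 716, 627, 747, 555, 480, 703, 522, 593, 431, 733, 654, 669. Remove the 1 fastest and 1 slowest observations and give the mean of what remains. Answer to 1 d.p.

Sorted: 431, 480, 522, 555, 593, 615, 627, 654, 669, 703, 716, 733, 747, 763
Drop lowest 1 (431) and highest 1 (763)
Remaining (n=12): Σ = 7614, mean = 7614/12 = 634.500

634.5 ms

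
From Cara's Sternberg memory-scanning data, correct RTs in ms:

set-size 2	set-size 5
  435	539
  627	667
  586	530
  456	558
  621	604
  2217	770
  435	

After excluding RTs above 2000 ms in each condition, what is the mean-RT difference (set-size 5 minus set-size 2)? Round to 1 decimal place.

84.7 ms

set-size 2: exclude 2217
M(set-size 2) = 3160/6 = 526.667
M(set-size 5) = 3668/6 = 611.333
Difference = 611.333 − 526.667 = 84.667 ms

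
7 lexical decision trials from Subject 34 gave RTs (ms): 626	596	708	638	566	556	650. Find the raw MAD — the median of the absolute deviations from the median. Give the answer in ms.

Sorted: 556, 566, 596, 626, 638, 650, 708 → median = 626
|x − 626|: 0, 30, 82, 12, 60, 70, 24
Sorted deviations: 0, 12, 24, 30, 60, 70, 82 → MAD = 30

30 ms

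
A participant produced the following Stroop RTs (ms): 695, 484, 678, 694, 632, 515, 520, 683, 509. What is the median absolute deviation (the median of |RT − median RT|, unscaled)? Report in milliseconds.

Sorted: 484, 509, 515, 520, 632, 678, 683, 694, 695 → median = 632
|x − 632|: 63, 148, 46, 62, 0, 117, 112, 51, 123
Sorted deviations: 0, 46, 51, 62, 63, 112, 117, 123, 148 → MAD = 63

63 ms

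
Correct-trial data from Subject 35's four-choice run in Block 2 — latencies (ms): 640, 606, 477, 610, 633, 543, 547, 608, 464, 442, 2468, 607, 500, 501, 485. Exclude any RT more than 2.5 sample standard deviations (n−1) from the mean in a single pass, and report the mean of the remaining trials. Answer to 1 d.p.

547.4 ms

n = 15, ΣRT = 10131, M = 675.400
Σ(x−M)² = 3504757.60; s = √(3504757.60/14) = 500.340
Cutoffs: 675.400 ± 2.5·500.340 → [-575.4, 1926.2]
Outside: 2468 → excluded.
Retained (n=14): Σ = 7663, mean = 7663/14 = 547.357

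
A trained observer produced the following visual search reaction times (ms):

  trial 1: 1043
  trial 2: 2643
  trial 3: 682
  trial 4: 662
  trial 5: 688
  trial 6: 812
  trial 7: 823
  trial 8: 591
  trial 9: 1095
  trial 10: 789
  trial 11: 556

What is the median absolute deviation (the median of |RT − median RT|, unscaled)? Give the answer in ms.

127 ms

Sorted: 556, 591, 662, 682, 688, 789, 812, 823, 1043, 1095, 2643 → median = 789
|x − 789|: 254, 1854, 107, 127, 101, 23, 34, 198, 306, 0, 233
Sorted deviations: 0, 23, 34, 101, 107, 127, 198, 233, 254, 306, 1854 → MAD = 127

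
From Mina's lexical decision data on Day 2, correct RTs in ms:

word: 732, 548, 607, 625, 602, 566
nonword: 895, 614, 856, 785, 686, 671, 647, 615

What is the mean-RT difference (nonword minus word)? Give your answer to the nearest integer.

108 ms

M(word) = 3680/6 = 613.333
M(nonword) = 5769/8 = 721.125
Difference = 721.125 − 613.333 = 107.792 ms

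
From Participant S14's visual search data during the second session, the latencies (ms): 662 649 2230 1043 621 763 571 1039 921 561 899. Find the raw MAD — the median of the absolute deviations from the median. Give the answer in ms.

Sorted: 561, 571, 621, 649, 662, 763, 899, 921, 1039, 1043, 2230 → median = 763
|x − 763|: 101, 114, 1467, 280, 142, 0, 192, 276, 158, 202, 136
Sorted deviations: 0, 101, 114, 136, 142, 158, 192, 202, 276, 280, 1467 → MAD = 158

158 ms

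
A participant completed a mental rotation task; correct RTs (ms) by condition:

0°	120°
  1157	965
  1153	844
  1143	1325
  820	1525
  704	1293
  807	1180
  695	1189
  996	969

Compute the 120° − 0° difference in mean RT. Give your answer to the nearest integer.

227 ms

M(0°) = 7475/8 = 934.375
M(120°) = 9290/8 = 1161.250
Difference = 1161.250 − 934.375 = 226.875 ms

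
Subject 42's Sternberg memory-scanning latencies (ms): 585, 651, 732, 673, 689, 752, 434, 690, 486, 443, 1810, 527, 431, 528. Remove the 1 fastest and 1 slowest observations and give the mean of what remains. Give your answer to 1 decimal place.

599.2 ms

Sorted: 431, 434, 443, 486, 527, 528, 585, 651, 673, 689, 690, 732, 752, 1810
Drop lowest 1 (431) and highest 1 (1810)
Remaining (n=12): Σ = 7190, mean = 7190/12 = 599.167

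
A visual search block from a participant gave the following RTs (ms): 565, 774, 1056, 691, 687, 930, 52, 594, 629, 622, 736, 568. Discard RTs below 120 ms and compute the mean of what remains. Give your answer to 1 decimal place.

Excluded: 52
Retained (n=11): Σ = 7852
Mean = 7852/11 = 713.8182

713.8 ms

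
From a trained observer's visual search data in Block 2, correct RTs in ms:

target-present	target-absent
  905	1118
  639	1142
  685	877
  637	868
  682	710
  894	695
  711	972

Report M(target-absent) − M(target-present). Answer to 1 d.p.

175.6 ms

M(target-present) = 5153/7 = 736.143
M(target-absent) = 6382/7 = 911.714
Difference = 911.714 − 736.143 = 175.571 ms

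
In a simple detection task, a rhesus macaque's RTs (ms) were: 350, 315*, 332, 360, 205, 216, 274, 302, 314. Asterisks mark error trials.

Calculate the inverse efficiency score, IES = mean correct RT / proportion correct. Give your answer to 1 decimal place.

330.9 ms

Correct trials (n=8): 350, 332, 360, 205, 216, 274, 302, 314
Mean correct RT = 2353/8 = 294.1250 ms
Proportion correct = 8/9
IES = 294.1250 / (8/9) = 330.891 ms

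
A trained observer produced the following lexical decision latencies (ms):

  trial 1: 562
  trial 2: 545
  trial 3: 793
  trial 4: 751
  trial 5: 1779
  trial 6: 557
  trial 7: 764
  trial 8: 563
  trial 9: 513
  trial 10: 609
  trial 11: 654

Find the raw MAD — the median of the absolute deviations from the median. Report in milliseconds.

Sorted: 513, 545, 557, 562, 563, 609, 654, 751, 764, 793, 1779 → median = 609
|x − 609|: 47, 64, 184, 142, 1170, 52, 155, 46, 96, 0, 45
Sorted deviations: 0, 45, 46, 47, 52, 64, 96, 142, 155, 184, 1170 → MAD = 64

64 ms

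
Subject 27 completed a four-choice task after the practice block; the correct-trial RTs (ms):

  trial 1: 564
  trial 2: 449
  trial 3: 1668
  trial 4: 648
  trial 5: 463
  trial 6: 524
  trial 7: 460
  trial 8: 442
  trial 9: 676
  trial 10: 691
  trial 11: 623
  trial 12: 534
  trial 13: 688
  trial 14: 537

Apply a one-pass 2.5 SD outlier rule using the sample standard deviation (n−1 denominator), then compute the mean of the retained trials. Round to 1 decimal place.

n = 14, ΣRT = 8967, M = 640.500
Σ(x−M)² = 1243825.50; s = √(1243825.50/13) = 309.320
Cutoffs: 640.500 ± 2.5·309.320 → [-132.8, 1413.8]
Outside: 1668 → excluded.
Retained (n=13): Σ = 7299, mean = 7299/13 = 561.462

561.5 ms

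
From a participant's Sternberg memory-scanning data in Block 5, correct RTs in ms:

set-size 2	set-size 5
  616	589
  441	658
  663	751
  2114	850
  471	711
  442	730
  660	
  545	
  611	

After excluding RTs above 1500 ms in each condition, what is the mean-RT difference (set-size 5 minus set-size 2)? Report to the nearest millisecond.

159 ms

set-size 2: exclude 2114
M(set-size 2) = 4449/8 = 556.125
M(set-size 5) = 4289/6 = 714.833
Difference = 714.833 − 556.125 = 158.708 ms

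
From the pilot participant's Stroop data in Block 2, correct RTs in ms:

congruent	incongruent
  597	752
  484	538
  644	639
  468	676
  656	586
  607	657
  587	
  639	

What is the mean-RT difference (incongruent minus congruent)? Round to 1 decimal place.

M(congruent) = 4682/8 = 585.250
M(incongruent) = 3848/6 = 641.333
Difference = 641.333 − 585.250 = 56.083 ms

56.1 ms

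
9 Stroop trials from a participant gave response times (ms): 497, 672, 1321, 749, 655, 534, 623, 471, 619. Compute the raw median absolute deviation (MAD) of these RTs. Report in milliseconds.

89 ms

Sorted: 471, 497, 534, 619, 623, 655, 672, 749, 1321 → median = 623
|x − 623|: 126, 49, 698, 126, 32, 89, 0, 152, 4
Sorted deviations: 0, 4, 32, 49, 89, 126, 126, 152, 698 → MAD = 89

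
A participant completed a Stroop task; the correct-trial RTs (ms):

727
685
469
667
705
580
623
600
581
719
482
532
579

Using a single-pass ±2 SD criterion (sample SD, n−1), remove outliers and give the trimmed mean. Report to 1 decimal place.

611.5 ms

n = 13, ΣRT = 7949, M = 611.462
Σ(x−M)² = 88761.23; s = √(88761.23/12) = 86.004
Cutoffs: 611.462 ± 2·86.004 → [439.5, 783.5]
No RTs fall outside the cutoffs; all 13 retained. Mean = 7949/13 = 611.462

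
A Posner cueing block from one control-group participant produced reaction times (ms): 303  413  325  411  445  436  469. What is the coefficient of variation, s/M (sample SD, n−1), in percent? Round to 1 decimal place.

15.6%

n = 7, Σ = 2802, M = 400.2857
Σ(x−M)² = 23405.429; s = √(23405.429/6) = 62.4572
CV = 62.4572 / 400.2857 = 0.15603 = 15.603%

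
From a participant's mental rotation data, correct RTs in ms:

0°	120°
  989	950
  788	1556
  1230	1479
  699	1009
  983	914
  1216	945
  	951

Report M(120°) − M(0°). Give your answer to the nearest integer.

M(0°) = 5905/6 = 984.167
M(120°) = 7804/7 = 1114.857
Difference = 1114.857 − 984.167 = 130.690 ms

131 ms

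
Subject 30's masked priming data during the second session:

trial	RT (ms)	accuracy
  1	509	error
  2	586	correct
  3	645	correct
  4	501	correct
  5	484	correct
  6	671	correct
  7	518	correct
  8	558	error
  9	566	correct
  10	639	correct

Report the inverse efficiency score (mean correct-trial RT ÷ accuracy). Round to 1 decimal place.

720.3 ms

Correct trials (n=8): 586, 645, 501, 484, 671, 518, 566, 639
Mean correct RT = 4610/8 = 576.2500 ms
Proportion correct = 8/10
IES = 576.2500 / (8/10) = 720.312 ms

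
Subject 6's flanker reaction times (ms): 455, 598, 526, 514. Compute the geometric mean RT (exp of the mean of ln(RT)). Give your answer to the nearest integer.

521 ms

ln(RT): 6.1203, 6.3936, 6.2653, 6.2422
Mean ln(RT) = 25.0214/4 = 6.25535
Geometric mean = exp(6.25535) = 520.79 ms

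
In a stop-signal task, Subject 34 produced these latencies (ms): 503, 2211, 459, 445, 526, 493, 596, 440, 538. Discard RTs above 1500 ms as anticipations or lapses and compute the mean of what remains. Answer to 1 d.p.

500.0 ms

Excluded: 2211
Retained (n=8): Σ = 4000
Mean = 4000/8 = 500.0000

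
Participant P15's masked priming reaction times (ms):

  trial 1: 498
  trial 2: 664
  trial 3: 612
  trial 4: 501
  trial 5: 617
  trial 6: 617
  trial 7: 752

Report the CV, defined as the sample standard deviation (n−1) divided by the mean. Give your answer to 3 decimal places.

n = 7, Σ = 4261, M = 608.7143
Σ(x−M)² = 47595.429; s = √(47595.429/6) = 89.0650
CV = 89.0650 / 608.7143 = 0.14632

0.146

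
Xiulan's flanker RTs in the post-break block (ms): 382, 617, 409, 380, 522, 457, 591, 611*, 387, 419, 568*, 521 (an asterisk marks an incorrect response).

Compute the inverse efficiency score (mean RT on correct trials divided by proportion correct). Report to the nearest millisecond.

562 ms

Correct trials (n=10): 382, 617, 409, 380, 522, 457, 591, 387, 419, 521
Mean correct RT = 4685/10 = 468.5000 ms
Proportion correct = 10/12
IES = 468.5000 / (10/12) = 562.200 ms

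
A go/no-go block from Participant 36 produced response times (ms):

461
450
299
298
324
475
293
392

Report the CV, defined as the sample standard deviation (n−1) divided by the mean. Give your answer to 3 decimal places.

0.213

n = 8, Σ = 2992, M = 374.0000
Σ(x−M)² = 44332.000; s = √(44332.000/7) = 79.5810
CV = 79.5810 / 374.0000 = 0.21278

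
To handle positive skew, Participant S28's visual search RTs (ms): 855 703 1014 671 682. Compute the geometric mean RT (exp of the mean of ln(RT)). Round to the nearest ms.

ln(RT): 6.7511, 6.5554, 6.9217, 6.5088, 6.5250
Mean ln(RT) = 33.2619/5 = 6.65238
Geometric mean = exp(6.65238) = 774.63 ms

775 ms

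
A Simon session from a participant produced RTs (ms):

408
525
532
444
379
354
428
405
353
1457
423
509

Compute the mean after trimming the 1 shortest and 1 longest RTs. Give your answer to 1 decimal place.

Sorted: 353, 354, 379, 405, 408, 423, 428, 444, 509, 525, 532, 1457
Drop lowest 1 (353) and highest 1 (1457)
Remaining (n=10): Σ = 4407, mean = 4407/10 = 440.700

440.7 ms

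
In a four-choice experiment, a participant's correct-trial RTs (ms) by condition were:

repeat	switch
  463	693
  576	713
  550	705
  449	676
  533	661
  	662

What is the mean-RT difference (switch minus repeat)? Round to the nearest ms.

M(repeat) = 2571/5 = 514.200
M(switch) = 4110/6 = 685.000
Difference = 685.000 − 514.200 = 170.800 ms

171 ms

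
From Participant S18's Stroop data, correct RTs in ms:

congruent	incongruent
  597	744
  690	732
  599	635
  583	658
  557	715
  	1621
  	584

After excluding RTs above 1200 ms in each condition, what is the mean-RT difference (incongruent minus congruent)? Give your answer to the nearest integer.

73 ms

incongruent: exclude 1621
M(congruent) = 3026/5 = 605.200
M(incongruent) = 4068/6 = 678.000
Difference = 678.000 − 605.200 = 72.800 ms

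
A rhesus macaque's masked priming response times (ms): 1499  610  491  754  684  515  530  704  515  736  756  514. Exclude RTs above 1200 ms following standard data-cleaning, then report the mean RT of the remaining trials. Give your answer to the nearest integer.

619 ms

Excluded: 1499
Retained (n=11): Σ = 6809
Mean = 6809/11 = 619.0000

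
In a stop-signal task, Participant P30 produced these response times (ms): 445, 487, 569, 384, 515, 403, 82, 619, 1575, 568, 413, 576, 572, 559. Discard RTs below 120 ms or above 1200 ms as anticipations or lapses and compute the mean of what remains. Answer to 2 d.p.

509.17 ms

Excluded: 82, 1575
Retained (n=12): Σ = 6110
Mean = 6110/12 = 509.1667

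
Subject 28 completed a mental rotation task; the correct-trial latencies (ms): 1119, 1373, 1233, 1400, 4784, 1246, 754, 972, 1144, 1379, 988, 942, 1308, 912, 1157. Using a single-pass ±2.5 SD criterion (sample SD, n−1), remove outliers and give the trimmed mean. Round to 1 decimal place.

1137.6 ms

n = 15, ΣRT = 20711, M = 1380.733
Σ(x−M)² = 12928824.93; s = √(12928824.93/14) = 960.983
Cutoffs: 1380.733 ± 2.5·960.983 → [-1021.7, 3783.2]
Outside: 4784 → excluded.
Retained (n=14): Σ = 15927, mean = 15927/14 = 1137.643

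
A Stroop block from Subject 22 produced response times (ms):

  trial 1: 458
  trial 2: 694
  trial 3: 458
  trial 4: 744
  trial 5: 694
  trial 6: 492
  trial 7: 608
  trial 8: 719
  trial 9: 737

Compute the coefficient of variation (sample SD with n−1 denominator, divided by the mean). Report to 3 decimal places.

n = 9, Σ = 5604, M = 622.6667
Σ(x−M)² = 118770.000; s = √(118770.000/8) = 121.8452
CV = 121.8452 / 622.6667 = 0.19568

0.196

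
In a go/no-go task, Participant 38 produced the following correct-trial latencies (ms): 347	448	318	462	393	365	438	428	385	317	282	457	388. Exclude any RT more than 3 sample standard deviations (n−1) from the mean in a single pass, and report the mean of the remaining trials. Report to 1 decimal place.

386.8 ms

n = 13, ΣRT = 5028, M = 386.769
Σ(x−M)² = 41338.31; s = √(41338.31/12) = 58.693
Cutoffs: 386.769 ± 3·58.693 → [210.7, 562.8]
No RTs fall outside the cutoffs; all 13 retained. Mean = 5028/13 = 386.769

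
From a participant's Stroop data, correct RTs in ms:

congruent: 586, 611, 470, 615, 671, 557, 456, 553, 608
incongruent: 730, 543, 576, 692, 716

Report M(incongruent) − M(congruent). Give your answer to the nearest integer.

M(congruent) = 5127/9 = 569.667
M(incongruent) = 3257/5 = 651.400
Difference = 651.400 − 569.667 = 81.733 ms

82 ms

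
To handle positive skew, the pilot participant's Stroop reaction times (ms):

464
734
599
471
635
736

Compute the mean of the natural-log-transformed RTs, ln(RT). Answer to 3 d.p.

6.391

ln(RT): 6.1399, 6.5985, 6.3953, 6.1549, 6.4536, 6.6012
Σ ln(RT) = 38.3434
Mean = 38.3434/6 = 6.39056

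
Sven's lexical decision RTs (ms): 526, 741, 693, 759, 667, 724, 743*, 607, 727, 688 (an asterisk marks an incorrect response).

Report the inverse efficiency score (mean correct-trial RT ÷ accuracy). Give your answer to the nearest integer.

757 ms

Correct trials (n=9): 526, 741, 693, 759, 667, 724, 607, 727, 688
Mean correct RT = 6132/9 = 681.3333 ms
Proportion correct = 9/10
IES = 681.3333 / (9/10) = 757.037 ms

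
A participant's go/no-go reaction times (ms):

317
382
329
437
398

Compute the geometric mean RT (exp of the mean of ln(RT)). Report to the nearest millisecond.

370 ms

ln(RT): 5.7589, 5.9454, 5.7961, 6.0799, 5.9865
Mean ln(RT) = 29.5668/5 = 5.91335
Geometric mean = exp(5.91335) = 369.94 ms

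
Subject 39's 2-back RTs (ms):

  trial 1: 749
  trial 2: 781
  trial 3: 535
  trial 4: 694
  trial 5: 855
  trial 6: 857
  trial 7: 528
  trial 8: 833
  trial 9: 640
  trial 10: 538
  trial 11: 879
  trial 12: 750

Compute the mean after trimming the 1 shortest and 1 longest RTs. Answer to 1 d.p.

Sorted: 528, 535, 538, 640, 694, 749, 750, 781, 833, 855, 857, 879
Drop lowest 1 (528) and highest 1 (879)
Remaining (n=10): Σ = 7232, mean = 7232/10 = 723.200

723.2 ms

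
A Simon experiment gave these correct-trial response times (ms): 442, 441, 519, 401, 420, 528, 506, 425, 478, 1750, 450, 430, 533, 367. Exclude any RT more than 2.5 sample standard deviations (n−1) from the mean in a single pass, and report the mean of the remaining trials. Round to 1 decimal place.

n = 14, ΣRT = 7690, M = 549.286
Σ(x−M)² = 1585006.86; s = √(1585006.86/13) = 349.176
Cutoffs: 549.286 ± 2.5·349.176 → [-323.7, 1422.2]
Outside: 1750 → excluded.
Retained (n=13): Σ = 5940, mean = 5940/13 = 456.923

456.9 ms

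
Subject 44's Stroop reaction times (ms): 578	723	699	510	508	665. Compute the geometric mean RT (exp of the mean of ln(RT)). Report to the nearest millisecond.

ln(RT): 6.3596, 6.5834, 6.5497, 6.2344, 6.2305, 6.4998
Mean ln(RT) = 38.4573/6 = 6.40955
Geometric mean = exp(6.40955) = 607.62 ms

608 ms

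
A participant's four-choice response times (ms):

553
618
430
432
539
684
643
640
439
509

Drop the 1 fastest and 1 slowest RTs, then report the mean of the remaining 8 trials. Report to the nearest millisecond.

Sorted: 430, 432, 439, 509, 539, 553, 618, 640, 643, 684
Drop lowest 1 (430) and highest 1 (684)
Remaining (n=8): Σ = 4373, mean = 4373/8 = 546.625

547 ms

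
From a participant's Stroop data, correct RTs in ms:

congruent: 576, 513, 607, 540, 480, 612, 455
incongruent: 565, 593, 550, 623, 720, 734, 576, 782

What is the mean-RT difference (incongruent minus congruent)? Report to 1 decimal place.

M(congruent) = 3783/7 = 540.429
M(incongruent) = 5143/8 = 642.875
Difference = 642.875 − 540.429 = 102.446 ms

102.4 ms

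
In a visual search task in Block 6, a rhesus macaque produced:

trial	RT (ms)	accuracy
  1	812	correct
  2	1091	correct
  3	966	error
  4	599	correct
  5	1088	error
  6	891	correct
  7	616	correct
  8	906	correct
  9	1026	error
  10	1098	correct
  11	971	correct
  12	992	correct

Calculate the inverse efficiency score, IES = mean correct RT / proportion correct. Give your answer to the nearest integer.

Correct trials (n=9): 812, 1091, 599, 891, 616, 906, 1098, 971, 992
Mean correct RT = 7976/9 = 886.2222 ms
Proportion correct = 9/12
IES = 886.2222 / (9/12) = 1181.630 ms

1182 ms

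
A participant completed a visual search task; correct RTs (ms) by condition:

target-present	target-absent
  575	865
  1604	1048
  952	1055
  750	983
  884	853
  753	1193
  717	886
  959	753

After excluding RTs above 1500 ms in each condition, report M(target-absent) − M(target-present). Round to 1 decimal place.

target-present: exclude 1604
M(target-present) = 5590/7 = 798.571
M(target-absent) = 7636/8 = 954.500
Difference = 954.500 − 798.571 = 155.929 ms

155.9 ms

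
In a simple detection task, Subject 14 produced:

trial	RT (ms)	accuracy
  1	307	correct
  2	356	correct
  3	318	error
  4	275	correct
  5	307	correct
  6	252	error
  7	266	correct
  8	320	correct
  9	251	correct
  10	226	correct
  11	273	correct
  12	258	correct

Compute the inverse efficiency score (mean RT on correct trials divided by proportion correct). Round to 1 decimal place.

340.7 ms

Correct trials (n=10): 307, 356, 275, 307, 266, 320, 251, 226, 273, 258
Mean correct RT = 2839/10 = 283.9000 ms
Proportion correct = 10/12
IES = 283.9000 / (10/12) = 340.680 ms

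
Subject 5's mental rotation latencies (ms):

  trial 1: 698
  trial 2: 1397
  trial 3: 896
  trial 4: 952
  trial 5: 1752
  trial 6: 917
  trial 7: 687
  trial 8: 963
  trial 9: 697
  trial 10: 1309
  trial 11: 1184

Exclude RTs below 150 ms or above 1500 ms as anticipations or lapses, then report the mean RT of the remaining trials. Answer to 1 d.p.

970.0 ms

Excluded: 1752
Retained (n=10): Σ = 9700
Mean = 9700/10 = 970.0000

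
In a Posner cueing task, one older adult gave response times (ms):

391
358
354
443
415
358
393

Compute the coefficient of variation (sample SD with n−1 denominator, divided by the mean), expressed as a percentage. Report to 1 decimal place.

n = 7, Σ = 2712, M = 387.4286
Σ(x−M)² = 6741.714; s = √(6741.714/6) = 33.5204
CV = 33.5204 / 387.4286 = 0.08652 = 8.652%

8.7%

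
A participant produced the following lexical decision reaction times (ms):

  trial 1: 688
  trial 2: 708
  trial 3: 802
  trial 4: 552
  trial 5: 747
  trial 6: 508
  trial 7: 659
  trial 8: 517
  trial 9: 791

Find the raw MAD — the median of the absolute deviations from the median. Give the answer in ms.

Sorted: 508, 517, 552, 659, 688, 708, 747, 791, 802 → median = 688
|x − 688|: 0, 20, 114, 136, 59, 180, 29, 171, 103
Sorted deviations: 0, 20, 29, 59, 103, 114, 136, 171, 180 → MAD = 103

103 ms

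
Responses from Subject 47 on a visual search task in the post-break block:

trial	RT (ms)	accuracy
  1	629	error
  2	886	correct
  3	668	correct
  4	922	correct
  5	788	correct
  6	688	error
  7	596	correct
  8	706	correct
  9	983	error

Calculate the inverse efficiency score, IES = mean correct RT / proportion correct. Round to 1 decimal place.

Correct trials (n=6): 886, 668, 922, 788, 596, 706
Mean correct RT = 4566/6 = 761.0000 ms
Proportion correct = 6/9
IES = 761.0000 / (6/9) = 1141.500 ms

1141.5 ms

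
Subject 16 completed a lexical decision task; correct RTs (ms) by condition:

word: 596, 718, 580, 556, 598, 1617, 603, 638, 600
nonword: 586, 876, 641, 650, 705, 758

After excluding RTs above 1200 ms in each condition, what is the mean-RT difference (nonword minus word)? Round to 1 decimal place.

91.5 ms

word: exclude 1617
M(word) = 4889/8 = 611.125
M(nonword) = 4216/6 = 702.667
Difference = 702.667 − 611.125 = 91.542 ms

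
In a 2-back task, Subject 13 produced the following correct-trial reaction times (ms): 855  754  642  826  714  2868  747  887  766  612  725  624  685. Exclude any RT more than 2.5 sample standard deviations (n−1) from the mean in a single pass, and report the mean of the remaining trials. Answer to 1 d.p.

736.4 ms

n = 13, ΣRT = 11705, M = 900.385
Σ(x−M)² = 4280503.08; s = √(4280503.08/12) = 597.251
Cutoffs: 900.385 ± 2.5·597.251 → [-592.7, 2393.5]
Outside: 2868 → excluded.
Retained (n=12): Σ = 8837, mean = 8837/12 = 736.417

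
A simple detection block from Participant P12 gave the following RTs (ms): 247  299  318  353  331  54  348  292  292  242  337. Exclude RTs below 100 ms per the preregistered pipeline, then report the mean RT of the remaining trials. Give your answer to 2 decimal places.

305.90 ms

Excluded: 54
Retained (n=10): Σ = 3059
Mean = 3059/10 = 305.9000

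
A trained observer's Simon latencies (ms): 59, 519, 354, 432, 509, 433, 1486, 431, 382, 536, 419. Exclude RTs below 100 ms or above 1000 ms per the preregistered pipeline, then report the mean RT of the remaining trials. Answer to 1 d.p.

446.1 ms

Excluded: 59, 1486
Retained (n=9): Σ = 4015
Mean = 4015/9 = 446.1111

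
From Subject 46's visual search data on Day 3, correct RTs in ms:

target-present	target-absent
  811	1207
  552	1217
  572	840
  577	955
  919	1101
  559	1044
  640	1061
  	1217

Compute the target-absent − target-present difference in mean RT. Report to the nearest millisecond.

M(target-present) = 4630/7 = 661.429
M(target-absent) = 8642/8 = 1080.250
Difference = 1080.250 − 661.429 = 418.821 ms

419 ms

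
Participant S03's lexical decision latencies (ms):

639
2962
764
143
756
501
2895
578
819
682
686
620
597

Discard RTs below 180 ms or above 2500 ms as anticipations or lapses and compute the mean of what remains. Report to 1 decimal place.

664.2 ms

Excluded: 143, 2895, 2962
Retained (n=10): Σ = 6642
Mean = 6642/10 = 664.2000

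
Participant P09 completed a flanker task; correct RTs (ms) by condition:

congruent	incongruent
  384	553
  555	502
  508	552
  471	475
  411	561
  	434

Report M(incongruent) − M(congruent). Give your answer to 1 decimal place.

M(congruent) = 2329/5 = 465.800
M(incongruent) = 3077/6 = 512.833
Difference = 512.833 − 465.800 = 47.033 ms

47.0 ms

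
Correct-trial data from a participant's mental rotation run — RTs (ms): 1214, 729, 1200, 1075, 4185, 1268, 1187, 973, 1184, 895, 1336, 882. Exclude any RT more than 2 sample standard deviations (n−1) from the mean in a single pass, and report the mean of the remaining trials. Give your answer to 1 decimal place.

n = 12, ΣRT = 16128, M = 1344.000
Σ(x−M)² = 9168278.00; s = √(9168278.00/11) = 912.951
Cutoffs: 1344.000 ± 2·912.951 → [-481.9, 3169.9]
Outside: 4185 → excluded.
Retained (n=11): Σ = 11943, mean = 11943/11 = 1085.727

1085.7 ms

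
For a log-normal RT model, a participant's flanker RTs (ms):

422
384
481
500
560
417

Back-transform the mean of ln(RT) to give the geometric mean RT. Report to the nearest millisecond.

ln(RT): 6.0450, 5.9506, 6.1759, 6.2146, 6.3279, 6.0331
Mean ln(RT) = 36.7471/6 = 6.12452
Geometric mean = exp(6.12452) = 456.93 ms

457 ms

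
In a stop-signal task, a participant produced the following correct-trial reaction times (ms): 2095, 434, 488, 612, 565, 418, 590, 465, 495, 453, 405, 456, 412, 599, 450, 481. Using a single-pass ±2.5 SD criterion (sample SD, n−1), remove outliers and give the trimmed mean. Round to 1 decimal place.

n = 16, ΣRT = 9418, M = 588.625
Σ(x−M)² = 2489273.75; s = √(2489273.75/15) = 407.372
Cutoffs: 588.625 ± 2.5·407.372 → [-429.8, 1607.1]
Outside: 2095 → excluded.
Retained (n=15): Σ = 7323, mean = 7323/15 = 488.200

488.2 ms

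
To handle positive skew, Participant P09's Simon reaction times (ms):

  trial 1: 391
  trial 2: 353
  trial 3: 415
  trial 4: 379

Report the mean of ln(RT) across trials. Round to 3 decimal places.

5.950

ln(RT): 5.9687, 5.8665, 6.0283, 5.9375
Σ ln(RT) = 23.8010
Mean = 23.8010/4 = 5.95025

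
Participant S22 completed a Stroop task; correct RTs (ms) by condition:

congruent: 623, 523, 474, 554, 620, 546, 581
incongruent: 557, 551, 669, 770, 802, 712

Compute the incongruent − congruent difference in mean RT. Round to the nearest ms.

M(congruent) = 3921/7 = 560.143
M(incongruent) = 4061/6 = 676.833
Difference = 676.833 − 560.143 = 116.690 ms

117 ms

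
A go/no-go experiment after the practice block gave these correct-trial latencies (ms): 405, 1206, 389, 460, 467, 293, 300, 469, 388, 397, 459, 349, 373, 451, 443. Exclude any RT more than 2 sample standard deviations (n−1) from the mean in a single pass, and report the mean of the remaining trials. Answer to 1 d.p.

n = 15, ΣRT = 6849, M = 456.600
Σ(x−M)² = 647441.60; s = √(647441.60/14) = 215.048
Cutoffs: 456.600 ± 2·215.048 → [26.5, 886.7]
Outside: 1206 → excluded.
Retained (n=14): Σ = 5643, mean = 5643/14 = 403.071

403.1 ms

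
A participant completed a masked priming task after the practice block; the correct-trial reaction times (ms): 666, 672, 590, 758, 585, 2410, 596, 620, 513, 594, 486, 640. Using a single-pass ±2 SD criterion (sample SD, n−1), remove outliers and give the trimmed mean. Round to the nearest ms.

n = 12, ΣRT = 9130, M = 760.833
Σ(x−M)² = 3023137.67; s = √(3023137.67/11) = 524.243
Cutoffs: 760.833 ± 2·524.243 → [-287.7, 1809.3]
Outside: 2410 → excluded.
Retained (n=11): Σ = 6720, mean = 6720/11 = 610.909

611 ms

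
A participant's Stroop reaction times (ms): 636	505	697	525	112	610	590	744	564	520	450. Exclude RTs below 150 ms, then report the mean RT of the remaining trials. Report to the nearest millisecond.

Excluded: 112
Retained (n=10): Σ = 5841
Mean = 5841/10 = 584.1000

584 ms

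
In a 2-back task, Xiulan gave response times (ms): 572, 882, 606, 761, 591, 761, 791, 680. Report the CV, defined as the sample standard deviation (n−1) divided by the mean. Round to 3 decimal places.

n = 8, Σ = 5644, M = 705.5000
Σ(x−M)² = 86106.000; s = √(86106.000/7) = 110.9092
CV = 110.9092 / 705.5000 = 0.15721

0.157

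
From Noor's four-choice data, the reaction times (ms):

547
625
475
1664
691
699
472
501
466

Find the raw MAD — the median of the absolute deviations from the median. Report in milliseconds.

78 ms

Sorted: 466, 472, 475, 501, 547, 625, 691, 699, 1664 → median = 547
|x − 547|: 0, 78, 72, 1117, 144, 152, 75, 46, 81
Sorted deviations: 0, 46, 72, 75, 78, 81, 144, 152, 1117 → MAD = 78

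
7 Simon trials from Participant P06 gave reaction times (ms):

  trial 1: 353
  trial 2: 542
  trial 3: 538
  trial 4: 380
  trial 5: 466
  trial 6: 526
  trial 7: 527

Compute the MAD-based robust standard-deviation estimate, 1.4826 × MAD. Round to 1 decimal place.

Sorted: 353, 380, 466, 526, 527, 538, 542 → median = 526
|x − 526| sorted: 0, 1, 12, 16, 60, 146, 173 → MAD = 16
Robust SD ≈ 1.4826 × 16 = 23.722

23.7 ms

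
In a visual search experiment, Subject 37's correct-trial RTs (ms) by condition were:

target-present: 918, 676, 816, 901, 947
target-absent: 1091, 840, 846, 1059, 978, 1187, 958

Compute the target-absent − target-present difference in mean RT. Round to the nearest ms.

143 ms

M(target-present) = 4258/5 = 851.600
M(target-absent) = 6959/7 = 994.143
Difference = 994.143 − 851.600 = 142.543 ms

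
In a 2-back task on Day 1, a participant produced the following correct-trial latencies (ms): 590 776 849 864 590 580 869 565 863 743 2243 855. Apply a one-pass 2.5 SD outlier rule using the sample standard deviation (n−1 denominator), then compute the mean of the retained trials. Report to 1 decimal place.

740.4 ms

n = 12, ΣRT = 10387, M = 865.583
Σ(x−M)² = 2244536.92; s = √(2244536.92/11) = 451.718
Cutoffs: 865.583 ± 2.5·451.718 → [-263.7, 1994.9]
Outside: 2243 → excluded.
Retained (n=11): Σ = 8144, mean = 8144/11 = 740.364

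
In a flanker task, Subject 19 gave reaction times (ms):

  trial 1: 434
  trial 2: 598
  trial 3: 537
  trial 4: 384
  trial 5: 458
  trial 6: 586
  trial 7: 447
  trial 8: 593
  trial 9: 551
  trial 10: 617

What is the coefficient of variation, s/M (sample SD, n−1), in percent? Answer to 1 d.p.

n = 10, Σ = 5205, M = 520.5000
Σ(x−M)² = 61490.500; s = √(61490.500/9) = 82.6576
CV = 82.6576 / 520.5000 = 0.15880 = 15.880%

15.9%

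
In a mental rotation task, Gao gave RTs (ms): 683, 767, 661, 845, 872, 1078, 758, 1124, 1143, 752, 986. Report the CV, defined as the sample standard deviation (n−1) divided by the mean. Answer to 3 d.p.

n = 11, Σ = 9669, M = 879.0000
Σ(x−M)² = 311230.000; s = √(311230.000/10) = 176.4171
CV = 176.4171 / 879.0000 = 0.20070

0.201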